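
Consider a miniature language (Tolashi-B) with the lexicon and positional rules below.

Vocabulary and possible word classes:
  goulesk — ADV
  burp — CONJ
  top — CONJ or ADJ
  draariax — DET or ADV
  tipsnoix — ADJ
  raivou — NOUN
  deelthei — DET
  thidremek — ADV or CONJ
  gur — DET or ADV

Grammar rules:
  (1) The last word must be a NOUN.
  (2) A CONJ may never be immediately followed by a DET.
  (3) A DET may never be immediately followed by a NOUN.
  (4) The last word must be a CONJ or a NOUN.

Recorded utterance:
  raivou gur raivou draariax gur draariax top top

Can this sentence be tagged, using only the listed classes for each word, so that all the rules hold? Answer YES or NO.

NO

Candidates per position — 1:raivou {NOUN}; 2:gur {DET,ADV}; 3:raivou {NOUN}; 4:draariax {DET,ADV}; 5:gur {DET,ADV}; 6:draariax {DET,ADV}; 7:top {CONJ,ADJ}; 8:top {CONJ,ADJ}.
Rule 1 cannot be satisfied by any choice of tags from the lexicon.
So there is no consistent tagging.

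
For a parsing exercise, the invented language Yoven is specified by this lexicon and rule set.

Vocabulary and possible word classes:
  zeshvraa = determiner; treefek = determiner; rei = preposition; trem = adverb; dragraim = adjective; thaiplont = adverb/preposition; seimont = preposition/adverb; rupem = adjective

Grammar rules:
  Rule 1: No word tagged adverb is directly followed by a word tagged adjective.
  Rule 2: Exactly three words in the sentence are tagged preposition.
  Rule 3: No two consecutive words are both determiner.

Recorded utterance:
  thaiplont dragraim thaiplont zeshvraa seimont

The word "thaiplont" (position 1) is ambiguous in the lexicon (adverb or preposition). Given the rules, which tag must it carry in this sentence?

Candidates per position — 1:thaiplont {adverb,preposition}; 2:dragraim {adjective}; 3:thaiplont {adverb,preposition}; 4:zeshvraa {determiner}; 5:seimont {preposition,adverb}.
Position 1: adverb is ruled out by rule 1; that leaves preposition.
Position 3: adverb is ruled out by rule 2; that leaves preposition.
Position 5: adverb is ruled out by rule 2; that leaves preposition.
That leaves exactly one tagging: preposition adjective preposition determiner preposition.
Rule-by-rule: rule 1 ✓; rule 2 ✓; rule 3 ✓.

preposition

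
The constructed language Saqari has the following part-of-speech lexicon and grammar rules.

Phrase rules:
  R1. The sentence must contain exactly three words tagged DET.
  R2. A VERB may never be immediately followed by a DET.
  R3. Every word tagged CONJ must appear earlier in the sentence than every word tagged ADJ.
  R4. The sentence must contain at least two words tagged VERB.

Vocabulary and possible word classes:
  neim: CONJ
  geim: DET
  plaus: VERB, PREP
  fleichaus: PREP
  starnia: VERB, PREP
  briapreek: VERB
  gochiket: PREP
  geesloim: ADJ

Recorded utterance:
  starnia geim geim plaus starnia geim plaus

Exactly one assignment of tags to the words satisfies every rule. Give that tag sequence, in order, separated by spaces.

Candidates per position — 1:starnia {VERB,PREP}; 2:geim {DET}; 3:geim {DET}; 4:plaus {VERB,PREP}; 5:starnia {VERB,PREP}; 6:geim {DET}; 7:plaus {VERB,PREP}.
If word 1 were VERB, no tagging could satisfy rule 2; so word 1 is PREP.
If word 5 were VERB, no tagging could satisfy rule 2; so word 5 is PREP.
If word 7 were PREP, no tagging could satisfy rule 4; so word 7 is VERB.
If word 4 were PREP, no tagging could satisfy rule 4; so word 4 is VERB.
That leaves exactly one tagging: PREP DET DET VERB PREP DET VERB.
Checking: rule 1 holds; rule 2 holds; rule 3 holds; rule 4 holds.

PREP DET DET VERB PREP DET VERB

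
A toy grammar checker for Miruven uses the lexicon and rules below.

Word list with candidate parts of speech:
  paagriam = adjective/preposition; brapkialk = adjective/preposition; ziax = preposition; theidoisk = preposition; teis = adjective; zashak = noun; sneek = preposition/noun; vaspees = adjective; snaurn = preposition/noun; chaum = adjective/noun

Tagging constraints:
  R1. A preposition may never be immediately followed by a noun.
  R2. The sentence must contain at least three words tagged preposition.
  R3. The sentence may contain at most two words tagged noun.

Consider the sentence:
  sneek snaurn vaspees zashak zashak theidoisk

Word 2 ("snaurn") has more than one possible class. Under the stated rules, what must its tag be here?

Candidates per position — 1:sneek {preposition,noun}; 2:snaurn {preposition,noun}; 3:vaspees {adjective}; 4:zashak {noun}; 5:zashak {noun}; 6:theidoisk {preposition}.
Position 1: tagging it noun would leave rule 2 unsatisfiable, so it must be preposition.
Position 2: tagging it noun would leave rule 1 unsatisfiable, so it must be preposition.
So the tagging must be: preposition preposition adjective noun noun preposition.
Verifying each rule — rule 1 ✓; rule 2 ✓; rule 3 ✓.

preposition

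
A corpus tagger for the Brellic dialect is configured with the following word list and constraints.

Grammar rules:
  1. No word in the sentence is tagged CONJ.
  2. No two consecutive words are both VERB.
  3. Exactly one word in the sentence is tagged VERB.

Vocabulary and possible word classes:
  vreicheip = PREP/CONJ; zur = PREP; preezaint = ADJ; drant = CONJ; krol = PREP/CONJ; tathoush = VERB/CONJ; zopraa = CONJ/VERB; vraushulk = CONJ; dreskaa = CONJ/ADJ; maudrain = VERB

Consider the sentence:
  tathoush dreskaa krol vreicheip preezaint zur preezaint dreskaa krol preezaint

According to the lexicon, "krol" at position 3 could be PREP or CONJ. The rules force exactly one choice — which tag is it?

PREP

Candidates per position — 1:tathoush {VERB,CONJ}; 2:dreskaa {CONJ,ADJ}; 3:krol {PREP,CONJ}; 4:vreicheip {PREP,CONJ}; 5:preezaint {ADJ}; 6:zur {PREP}; 7:preezaint {ADJ}; 8:dreskaa {CONJ,ADJ}; 9:krol {PREP,CONJ}; 10:preezaint {ADJ}.
Position 1: CONJ is ruled out by rule 1; that leaves VERB.
Position 2: CONJ is ruled out by rule 1; that leaves ADJ.
Position 3: CONJ is ruled out by rule 1; that leaves PREP.
Position 4: CONJ is ruled out by rule 1; that leaves PREP.
Position 8: CONJ is ruled out by rule 1; that leaves ADJ.
Position 9: CONJ is ruled out by rule 1; that leaves PREP.
The unique satisfying tagging is: VERB ADJ PREP PREP ADJ PREP ADJ ADJ PREP ADJ.
Check: rule 1 ✓; rule 2 ✓; rule 3 ✓.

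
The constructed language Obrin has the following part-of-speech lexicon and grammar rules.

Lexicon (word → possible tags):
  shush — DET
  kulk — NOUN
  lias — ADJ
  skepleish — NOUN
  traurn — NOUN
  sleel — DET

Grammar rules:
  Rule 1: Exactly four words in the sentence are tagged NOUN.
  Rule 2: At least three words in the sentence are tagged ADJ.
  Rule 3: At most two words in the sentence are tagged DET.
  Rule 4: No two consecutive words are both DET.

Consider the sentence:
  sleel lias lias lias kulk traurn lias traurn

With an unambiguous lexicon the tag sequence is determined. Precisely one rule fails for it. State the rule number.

1

Fixed tagging: DET ADJ ADJ ADJ NOUN NOUN ADJ NOUN.
Checking each rule: R1 ✗, R2 ✓, R3 ✓, R4 ✓.
Only rule 1 fails.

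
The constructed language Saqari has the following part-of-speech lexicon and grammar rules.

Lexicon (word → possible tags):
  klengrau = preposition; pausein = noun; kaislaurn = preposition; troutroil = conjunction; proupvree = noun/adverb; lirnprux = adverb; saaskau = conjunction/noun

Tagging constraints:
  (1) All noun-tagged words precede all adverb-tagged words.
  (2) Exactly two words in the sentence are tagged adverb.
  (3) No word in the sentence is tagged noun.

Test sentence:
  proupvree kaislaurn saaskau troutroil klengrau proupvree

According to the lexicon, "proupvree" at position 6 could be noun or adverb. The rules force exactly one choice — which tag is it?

adverb

Candidates per position — 1:proupvree {noun,adverb}; 2:kaislaurn {preposition}; 3:saaskau {conjunction,noun}; 4:troutroil {conjunction}; 5:klengrau {preposition}; 6:proupvree {noun,adverb}.
Position 1: noun is ruled out by rule 2; that leaves adverb.
Position 3: noun is ruled out by rule 1; that leaves conjunction.
Position 6: noun is ruled out by rule 1; that leaves adverb.
The only consistent sequence is: adverb preposition conjunction conjunction preposition adverb.
Rule-by-rule: rule 1 ✓; rule 2 ✓; rule 3 ✓.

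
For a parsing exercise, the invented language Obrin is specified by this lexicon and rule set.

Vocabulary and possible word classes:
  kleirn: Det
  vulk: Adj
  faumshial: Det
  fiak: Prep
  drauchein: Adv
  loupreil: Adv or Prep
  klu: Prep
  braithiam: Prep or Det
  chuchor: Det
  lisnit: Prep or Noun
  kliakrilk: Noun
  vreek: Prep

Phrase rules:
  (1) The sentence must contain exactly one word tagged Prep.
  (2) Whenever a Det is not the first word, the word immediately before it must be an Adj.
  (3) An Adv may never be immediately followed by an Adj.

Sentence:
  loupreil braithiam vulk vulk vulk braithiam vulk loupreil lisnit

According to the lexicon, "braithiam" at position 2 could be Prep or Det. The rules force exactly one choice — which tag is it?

Candidates per position — 1:loupreil {Adv,Prep}; 2:braithiam {Prep,Det}; 3:vulk {Adj}; 4:vulk {Adj}; 5:vulk {Adj}; 6:braithiam {Prep,Det}; 7:vulk {Adj}; 8:loupreil {Adv,Prep}; 9:lisnit {Prep,Noun}.
Position 2: Det is ruled out by rule 2; that leaves Prep.
Position 6: Prep is ruled out by rule 1; that leaves Det.
Position 8: Prep is ruled out by rule 1; that leaves Adv.
Position 9: Prep is ruled out by rule 1; that leaves Noun.
Position 1: Prep is ruled out by rule 1; that leaves Adv.
The unique satisfying tagging is: Adv Prep Adj Adj Adj Det Adj Adv Noun.
Checking: rule 1 holds; rule 2 holds; rule 3 holds.

Prep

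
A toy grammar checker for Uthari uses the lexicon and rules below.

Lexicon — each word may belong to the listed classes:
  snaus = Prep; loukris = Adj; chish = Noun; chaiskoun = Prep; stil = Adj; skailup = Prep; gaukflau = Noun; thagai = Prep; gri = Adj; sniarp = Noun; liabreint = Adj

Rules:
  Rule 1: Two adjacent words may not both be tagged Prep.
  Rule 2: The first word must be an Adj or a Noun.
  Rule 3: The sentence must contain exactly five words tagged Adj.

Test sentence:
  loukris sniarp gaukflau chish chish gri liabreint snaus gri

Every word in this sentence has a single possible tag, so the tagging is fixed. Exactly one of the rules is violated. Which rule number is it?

3

Fixed tagging: Adj Noun Noun Noun Noun Adj Adj Prep Adj.
Applying the rules: R1 ✓, R2 ✓, R3 ✗.
Only rule 3 fails.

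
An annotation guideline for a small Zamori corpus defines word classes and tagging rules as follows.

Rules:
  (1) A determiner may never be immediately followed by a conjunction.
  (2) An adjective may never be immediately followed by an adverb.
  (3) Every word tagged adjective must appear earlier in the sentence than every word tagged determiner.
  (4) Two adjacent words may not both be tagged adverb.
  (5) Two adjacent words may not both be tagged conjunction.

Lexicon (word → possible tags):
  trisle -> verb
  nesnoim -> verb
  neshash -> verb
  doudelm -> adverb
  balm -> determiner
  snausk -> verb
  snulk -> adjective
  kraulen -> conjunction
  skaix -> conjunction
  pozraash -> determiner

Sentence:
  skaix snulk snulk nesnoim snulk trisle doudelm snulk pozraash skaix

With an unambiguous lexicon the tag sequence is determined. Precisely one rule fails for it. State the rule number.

Fixed tagging: conjunction adjective adjective verb adjective verb adverb adjective determiner conjunction.
Rule check: R1 fails, R2 ok, R3 ok, R4 ok, R5 ok.
Only rule 1 fails.

1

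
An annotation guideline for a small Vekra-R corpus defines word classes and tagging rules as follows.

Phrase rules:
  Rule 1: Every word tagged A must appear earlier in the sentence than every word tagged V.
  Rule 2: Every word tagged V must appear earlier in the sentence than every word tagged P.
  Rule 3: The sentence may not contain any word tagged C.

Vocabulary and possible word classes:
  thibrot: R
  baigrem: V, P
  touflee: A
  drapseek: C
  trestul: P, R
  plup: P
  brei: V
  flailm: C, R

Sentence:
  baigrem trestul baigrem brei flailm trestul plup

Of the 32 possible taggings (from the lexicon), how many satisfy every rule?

Candidates per position — 1:baigrem {V,P}; 2:trestul {P,R}; 3:baigrem {V,P}; 4:brei {V}; 5:flailm {C,R}; 6:trestul {P,R}; 7:plup {P}.
There are 32 candidate sequences in total.
The sequences that satisfy every rule: V R V V R P P; V R V V R R P.
Count = 2.

2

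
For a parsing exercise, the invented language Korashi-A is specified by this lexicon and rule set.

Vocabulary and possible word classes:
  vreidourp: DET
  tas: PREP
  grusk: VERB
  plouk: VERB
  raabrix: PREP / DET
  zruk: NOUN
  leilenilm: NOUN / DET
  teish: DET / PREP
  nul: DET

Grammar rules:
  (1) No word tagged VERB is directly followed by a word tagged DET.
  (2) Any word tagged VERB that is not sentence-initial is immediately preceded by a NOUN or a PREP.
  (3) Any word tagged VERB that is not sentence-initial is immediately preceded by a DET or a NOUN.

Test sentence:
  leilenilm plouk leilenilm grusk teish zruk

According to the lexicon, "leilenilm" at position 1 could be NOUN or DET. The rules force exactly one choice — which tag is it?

NOUN

Candidates per position — 1:leilenilm {NOUN,DET}; 2:plouk {VERB}; 3:leilenilm {NOUN,DET}; 4:grusk {VERB}; 5:teish {DET,PREP}; 6:zruk {NOUN}.
Word 1 cannot be DET — rule 2 would then fail for every completion. It is NOUN.
Word 3 cannot be DET — rule 1 would then fail for every completion. It is NOUN.
Word 5 cannot be DET — rule 1 would then fail for every completion. It is PREP.
That leaves exactly one tagging: NOUN VERB NOUN VERB PREP NOUN.
Checking: rule 1 ✓; rule 2 ✓; rule 3 ✓.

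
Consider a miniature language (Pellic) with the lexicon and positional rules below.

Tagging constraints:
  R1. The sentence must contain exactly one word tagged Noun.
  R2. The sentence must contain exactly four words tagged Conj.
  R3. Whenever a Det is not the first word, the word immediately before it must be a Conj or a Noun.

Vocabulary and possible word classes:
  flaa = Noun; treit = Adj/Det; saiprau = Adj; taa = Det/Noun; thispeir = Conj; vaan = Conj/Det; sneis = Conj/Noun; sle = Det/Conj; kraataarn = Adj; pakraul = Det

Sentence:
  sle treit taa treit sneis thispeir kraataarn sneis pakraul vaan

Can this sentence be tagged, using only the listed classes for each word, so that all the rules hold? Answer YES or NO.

YES

Candidates per position — 1:sle {Det,Conj}; 2:treit {Adj,Det}; 3:taa {Det,Noun}; 4:treit {Adj,Det}; 5:sneis {Conj,Noun}; 6:thispeir {Conj}; 7:kraataarn {Adj}; 8:sneis {Conj,Noun}; 9:pakraul {Det}; 10:vaan {Conj,Det}.
One satisfying assignment: Det Adj Noun Adj Conj Conj Adj Conj Det Conj.
Checking: rule 1 ok; rule 2 ok; rule 3 ok.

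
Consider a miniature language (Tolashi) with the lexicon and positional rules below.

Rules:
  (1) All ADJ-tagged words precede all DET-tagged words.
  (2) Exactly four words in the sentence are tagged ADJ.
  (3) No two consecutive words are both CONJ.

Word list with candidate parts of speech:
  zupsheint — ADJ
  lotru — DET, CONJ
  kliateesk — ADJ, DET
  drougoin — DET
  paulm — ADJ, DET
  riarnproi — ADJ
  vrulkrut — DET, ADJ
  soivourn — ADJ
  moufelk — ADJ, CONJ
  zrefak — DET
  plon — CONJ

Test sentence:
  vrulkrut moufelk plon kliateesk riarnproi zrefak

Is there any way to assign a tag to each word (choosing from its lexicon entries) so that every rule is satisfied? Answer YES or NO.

YES

Candidates per position — 1:vrulkrut {DET,ADJ}; 2:moufelk {ADJ,CONJ}; 3:plon {CONJ}; 4:kliateesk {ADJ,DET}; 5:riarnproi {ADJ}; 6:zrefak {DET}.
One satisfying assignment: ADJ ADJ CONJ ADJ ADJ DET.
Checking: rule 1 ✓; rule 2 ✓; rule 3 ✓.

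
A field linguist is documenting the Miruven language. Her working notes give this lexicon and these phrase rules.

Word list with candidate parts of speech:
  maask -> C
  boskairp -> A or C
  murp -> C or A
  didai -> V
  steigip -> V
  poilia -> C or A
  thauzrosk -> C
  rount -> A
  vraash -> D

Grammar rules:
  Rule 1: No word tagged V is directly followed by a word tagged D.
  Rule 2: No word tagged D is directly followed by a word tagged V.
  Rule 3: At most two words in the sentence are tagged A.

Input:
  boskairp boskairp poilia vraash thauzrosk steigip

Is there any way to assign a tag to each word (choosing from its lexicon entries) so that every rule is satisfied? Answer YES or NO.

Candidates per position — 1:boskairp {A,C}; 2:boskairp {A,C}; 3:poilia {C,A}; 4:vraash {D}; 5:thauzrosk {C}; 6:steigip {V}.
One satisfying assignment: C C C D C V.
Checking: rule 1 ok; rule 2 ok; rule 3 ok.

YES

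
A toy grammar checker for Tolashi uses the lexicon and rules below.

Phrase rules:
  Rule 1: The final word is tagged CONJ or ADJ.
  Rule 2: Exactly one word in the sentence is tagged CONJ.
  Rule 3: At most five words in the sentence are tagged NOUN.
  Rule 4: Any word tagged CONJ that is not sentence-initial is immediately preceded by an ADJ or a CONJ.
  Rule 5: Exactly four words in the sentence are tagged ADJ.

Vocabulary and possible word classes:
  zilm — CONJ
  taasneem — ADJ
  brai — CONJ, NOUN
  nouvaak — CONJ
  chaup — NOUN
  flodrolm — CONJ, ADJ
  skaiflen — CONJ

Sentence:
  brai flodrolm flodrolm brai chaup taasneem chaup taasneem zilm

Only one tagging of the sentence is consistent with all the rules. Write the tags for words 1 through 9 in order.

NOUN ADJ ADJ NOUN NOUN ADJ NOUN ADJ CONJ

Candidates per position — 1:brai {CONJ,NOUN}; 2:flodrolm {CONJ,ADJ}; 3:flodrolm {CONJ,ADJ}; 4:brai {CONJ,NOUN}; 5:chaup {NOUN}; 6:taasneem {ADJ}; 7:chaup {NOUN}; 8:taasneem {ADJ}; 9:zilm {CONJ}.
Position 1: tagging it CONJ would leave rule 2 unsatisfiable, so it must be NOUN.
Position 2: tagging it CONJ would leave rule 2 unsatisfiable, so it must be ADJ.
Position 3: tagging it CONJ would leave rule 2 unsatisfiable, so it must be ADJ.
Position 4: tagging it CONJ would leave rule 2 unsatisfiable, so it must be NOUN.
That leaves exactly one tagging: NOUN ADJ ADJ NOUN NOUN ADJ NOUN ADJ CONJ.
Rule-by-rule: rule 1 ok; rule 2 ok; rule 3 ok; rule 4 ok; rule 5 ok.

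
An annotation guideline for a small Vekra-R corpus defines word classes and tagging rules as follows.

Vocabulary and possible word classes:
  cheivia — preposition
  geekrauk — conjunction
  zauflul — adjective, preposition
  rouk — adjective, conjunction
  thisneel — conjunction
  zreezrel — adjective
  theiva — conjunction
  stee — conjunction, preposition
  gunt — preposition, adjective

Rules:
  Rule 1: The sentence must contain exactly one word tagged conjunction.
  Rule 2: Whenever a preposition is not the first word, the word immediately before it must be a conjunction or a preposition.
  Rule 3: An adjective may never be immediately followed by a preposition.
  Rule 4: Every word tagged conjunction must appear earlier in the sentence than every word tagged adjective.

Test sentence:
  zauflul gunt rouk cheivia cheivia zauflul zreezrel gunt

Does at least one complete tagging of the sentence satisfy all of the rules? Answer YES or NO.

Candidates per position — 1:zauflul {adjective,preposition}; 2:gunt {preposition,adjective}; 3:rouk {adjective,conjunction}; 4:cheivia {preposition}; 5:cheivia {preposition}; 6:zauflul {adjective,preposition}; 7:zreezrel {adjective}; 8:gunt {preposition,adjective}.
One satisfying assignment: preposition preposition conjunction preposition preposition adjective adjective adjective.
Check: rule 1 ✓; rule 2 ✓; rule 3 ✓; rule 4 ✓.

YES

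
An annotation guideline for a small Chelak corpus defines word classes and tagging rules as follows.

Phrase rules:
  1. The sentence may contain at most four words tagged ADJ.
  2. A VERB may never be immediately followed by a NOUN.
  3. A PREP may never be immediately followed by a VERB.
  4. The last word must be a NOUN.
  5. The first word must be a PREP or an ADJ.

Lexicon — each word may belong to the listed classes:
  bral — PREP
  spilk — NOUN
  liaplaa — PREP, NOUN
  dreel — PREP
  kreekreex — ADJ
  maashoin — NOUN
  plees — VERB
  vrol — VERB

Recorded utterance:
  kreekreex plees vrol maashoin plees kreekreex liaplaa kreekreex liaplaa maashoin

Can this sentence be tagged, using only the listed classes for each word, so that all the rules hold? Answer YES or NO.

NO

Candidates per position — 1:kreekreex {ADJ}; 2:plees {VERB}; 3:vrol {VERB}; 4:maashoin {NOUN}; 5:plees {VERB}; 6:kreekreex {ADJ}; 7:liaplaa {PREP,NOUN}; 8:kreekreex {ADJ}; 9:liaplaa {PREP,NOUN}; 10:maashoin {NOUN}.
Rule 2 cannot be satisfied by any choice of tags from the lexicon.
So there is no consistent tagging.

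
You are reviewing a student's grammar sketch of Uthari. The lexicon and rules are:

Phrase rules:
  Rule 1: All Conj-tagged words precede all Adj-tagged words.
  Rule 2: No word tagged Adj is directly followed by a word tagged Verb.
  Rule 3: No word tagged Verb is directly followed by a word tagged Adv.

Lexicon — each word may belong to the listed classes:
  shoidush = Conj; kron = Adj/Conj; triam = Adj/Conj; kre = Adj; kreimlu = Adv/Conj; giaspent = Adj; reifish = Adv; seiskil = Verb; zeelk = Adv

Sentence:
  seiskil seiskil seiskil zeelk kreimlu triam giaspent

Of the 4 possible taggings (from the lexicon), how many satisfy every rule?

0

Candidates per position — 1:seiskil {Verb}; 2:seiskil {Verb}; 3:seiskil {Verb}; 4:zeelk {Adv}; 5:kreimlu {Adv,Conj}; 6:triam {Adj,Conj}; 7:giaspent {Adj}.
There are 4 candidate sequences in total.
Rule 3 cannot be satisfied by any choice of tags from the lexicon.
So there is no consistent tagging.
Count = 0.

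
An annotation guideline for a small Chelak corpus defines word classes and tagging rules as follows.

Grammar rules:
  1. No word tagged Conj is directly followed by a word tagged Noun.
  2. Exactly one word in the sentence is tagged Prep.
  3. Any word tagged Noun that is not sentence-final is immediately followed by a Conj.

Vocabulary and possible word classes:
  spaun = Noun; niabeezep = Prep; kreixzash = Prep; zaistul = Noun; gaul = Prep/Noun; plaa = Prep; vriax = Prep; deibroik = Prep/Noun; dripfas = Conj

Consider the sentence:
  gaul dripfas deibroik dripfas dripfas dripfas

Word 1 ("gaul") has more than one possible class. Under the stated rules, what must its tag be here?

Candidates per position — 1:gaul {Prep,Noun}; 2:dripfas {Conj}; 3:deibroik {Prep,Noun}; 4:dripfas {Conj}; 5:dripfas {Conj}; 6:dripfas {Conj}.
If word 3 were Noun, no tagging could satisfy rule 1; so word 3 is Prep.
If word 1 were Prep, no tagging could satisfy rule 2; so word 1 is Noun.
The only consistent sequence is: Noun Conj Prep Conj Conj Conj.
Verifying each rule — rule 1 satisfied; rule 2 satisfied; rule 3 satisfied.

Noun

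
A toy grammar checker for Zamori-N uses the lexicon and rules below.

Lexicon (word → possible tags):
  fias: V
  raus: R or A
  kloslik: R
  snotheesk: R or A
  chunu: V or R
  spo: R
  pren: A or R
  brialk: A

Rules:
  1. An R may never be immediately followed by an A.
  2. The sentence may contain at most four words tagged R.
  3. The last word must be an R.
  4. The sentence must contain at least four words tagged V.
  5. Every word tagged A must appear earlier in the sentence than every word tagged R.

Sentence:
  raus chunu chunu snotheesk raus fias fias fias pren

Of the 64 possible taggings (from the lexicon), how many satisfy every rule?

6

Candidates per position — 1:raus {R,A}; 2:chunu {V,R}; 3:chunu {V,R}; 4:snotheesk {R,A}; 5:raus {R,A}; 6:fias {V}; 7:fias {V}; 8:fias {V}; 9:pren {A,R}.
There are 64 candidate sequences in total.
Checking each against the rules leaves 6 sequences.
Count = 6.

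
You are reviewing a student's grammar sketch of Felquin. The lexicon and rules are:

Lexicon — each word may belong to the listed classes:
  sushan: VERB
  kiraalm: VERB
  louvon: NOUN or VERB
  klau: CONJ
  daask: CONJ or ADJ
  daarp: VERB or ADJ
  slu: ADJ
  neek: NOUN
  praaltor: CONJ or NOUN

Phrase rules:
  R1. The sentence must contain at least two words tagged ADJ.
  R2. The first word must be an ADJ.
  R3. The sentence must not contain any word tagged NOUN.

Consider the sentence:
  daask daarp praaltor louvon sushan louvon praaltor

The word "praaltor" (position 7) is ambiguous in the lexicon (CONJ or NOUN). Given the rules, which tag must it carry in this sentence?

CONJ

Candidates per position — 1:daask {CONJ,ADJ}; 2:daarp {VERB,ADJ}; 3:praaltor {CONJ,NOUN}; 4:louvon {NOUN,VERB}; 5:sushan {VERB}; 6:louvon {NOUN,VERB}; 7:praaltor {CONJ,NOUN}.
Position 1: CONJ is ruled out by rule 1; that leaves ADJ.
Position 2: VERB is ruled out by rule 1; that leaves ADJ.
Position 3: NOUN is ruled out by rule 3; that leaves CONJ.
Position 4: NOUN is ruled out by rule 3; that leaves VERB.
Position 6: NOUN is ruled out by rule 3; that leaves VERB.
Position 7: NOUN is ruled out by rule 3; that leaves CONJ.
So the tagging must be: ADJ ADJ CONJ VERB VERB VERB CONJ.
Verifying each rule — rule 1 satisfied; rule 2 satisfied; rule 3 satisfied.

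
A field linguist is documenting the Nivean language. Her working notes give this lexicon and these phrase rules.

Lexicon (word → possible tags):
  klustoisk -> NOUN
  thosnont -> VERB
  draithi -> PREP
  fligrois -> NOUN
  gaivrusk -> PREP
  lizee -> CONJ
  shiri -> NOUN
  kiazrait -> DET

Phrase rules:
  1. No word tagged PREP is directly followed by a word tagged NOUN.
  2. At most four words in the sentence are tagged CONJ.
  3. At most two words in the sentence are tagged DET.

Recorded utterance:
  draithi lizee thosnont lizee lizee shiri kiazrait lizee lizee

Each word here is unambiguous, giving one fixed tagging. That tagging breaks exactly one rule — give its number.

2

Fixed tagging: PREP CONJ VERB CONJ CONJ NOUN DET CONJ CONJ.
Rule check: R1 ✓, R2 ✗, R3 ✓.
Only rule 2 fails.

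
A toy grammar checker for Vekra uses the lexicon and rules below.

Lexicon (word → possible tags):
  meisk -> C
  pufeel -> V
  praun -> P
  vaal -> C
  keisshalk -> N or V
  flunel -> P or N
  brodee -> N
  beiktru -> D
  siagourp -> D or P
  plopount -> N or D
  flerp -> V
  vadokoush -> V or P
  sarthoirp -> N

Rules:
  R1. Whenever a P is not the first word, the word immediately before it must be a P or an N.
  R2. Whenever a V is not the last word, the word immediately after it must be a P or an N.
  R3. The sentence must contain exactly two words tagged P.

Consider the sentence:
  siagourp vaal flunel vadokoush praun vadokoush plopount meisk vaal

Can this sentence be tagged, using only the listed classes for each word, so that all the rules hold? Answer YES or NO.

Candidates per position — 1:siagourp {D,P}; 2:vaal {C}; 3:flunel {P,N}; 4:vadokoush {V,P}; 5:praun {P}; 6:vadokoush {V,P}; 7:plopount {N,D}; 8:meisk {C}; 9:vaal {C}.
One satisfying assignment: D C N P P V N C C.
Rule-by-rule: rule 1 ok; rule 2 ok; rule 3 ok.

YES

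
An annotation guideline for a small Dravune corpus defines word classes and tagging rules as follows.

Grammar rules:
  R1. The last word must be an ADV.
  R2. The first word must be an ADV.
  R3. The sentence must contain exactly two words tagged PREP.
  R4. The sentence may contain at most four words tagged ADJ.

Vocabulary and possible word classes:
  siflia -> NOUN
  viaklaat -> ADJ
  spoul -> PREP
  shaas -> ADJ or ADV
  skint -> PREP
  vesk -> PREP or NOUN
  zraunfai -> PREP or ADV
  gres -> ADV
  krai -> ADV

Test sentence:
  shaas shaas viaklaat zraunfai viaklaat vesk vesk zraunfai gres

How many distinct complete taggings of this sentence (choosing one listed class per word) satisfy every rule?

12

Candidates per position — 1:shaas {ADJ,ADV}; 2:shaas {ADJ,ADV}; 3:viaklaat {ADJ}; 4:zraunfai {PREP,ADV}; 5:viaklaat {ADJ}; 6:vesk {PREP,NOUN}; 7:vesk {PREP,NOUN}; 8:zraunfai {PREP,ADV}; 9:gres {ADV}.
There are 64 candidate sequences in total.
Checking each against the rules leaves 12 sequences.
Count = 12.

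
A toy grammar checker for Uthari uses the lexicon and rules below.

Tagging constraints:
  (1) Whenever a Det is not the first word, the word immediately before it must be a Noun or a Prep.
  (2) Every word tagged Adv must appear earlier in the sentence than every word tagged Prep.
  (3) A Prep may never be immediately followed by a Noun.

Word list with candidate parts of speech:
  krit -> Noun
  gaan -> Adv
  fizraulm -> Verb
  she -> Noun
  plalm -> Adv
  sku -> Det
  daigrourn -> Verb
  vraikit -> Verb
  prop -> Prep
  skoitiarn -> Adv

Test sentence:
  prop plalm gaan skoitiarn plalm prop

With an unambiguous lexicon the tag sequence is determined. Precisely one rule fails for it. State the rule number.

Fixed tagging: Prep Adv Adv Adv Adv Prep.
Applying the rules: R1 ✓, R2 ✗, R3 ✓.
Only rule 2 fails.

2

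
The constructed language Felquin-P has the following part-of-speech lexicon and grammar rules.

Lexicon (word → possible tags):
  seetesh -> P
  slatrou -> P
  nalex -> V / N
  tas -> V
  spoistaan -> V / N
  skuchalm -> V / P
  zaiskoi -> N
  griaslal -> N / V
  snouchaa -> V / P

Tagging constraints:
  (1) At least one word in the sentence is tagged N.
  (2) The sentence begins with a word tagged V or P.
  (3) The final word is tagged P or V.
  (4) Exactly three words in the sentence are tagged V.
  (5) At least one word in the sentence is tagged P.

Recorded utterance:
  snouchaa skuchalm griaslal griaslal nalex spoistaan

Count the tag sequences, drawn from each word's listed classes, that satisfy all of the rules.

Candidates per position — 1:snouchaa {V,P}; 2:skuchalm {V,P}; 3:griaslal {N,V}; 4:griaslal {N,V}; 5:nalex {V,N}; 6:spoistaan {V,N}.
There are 64 candidate sequences in total.
Checking each against the rules leaves 9 sequences.
Count = 9.

9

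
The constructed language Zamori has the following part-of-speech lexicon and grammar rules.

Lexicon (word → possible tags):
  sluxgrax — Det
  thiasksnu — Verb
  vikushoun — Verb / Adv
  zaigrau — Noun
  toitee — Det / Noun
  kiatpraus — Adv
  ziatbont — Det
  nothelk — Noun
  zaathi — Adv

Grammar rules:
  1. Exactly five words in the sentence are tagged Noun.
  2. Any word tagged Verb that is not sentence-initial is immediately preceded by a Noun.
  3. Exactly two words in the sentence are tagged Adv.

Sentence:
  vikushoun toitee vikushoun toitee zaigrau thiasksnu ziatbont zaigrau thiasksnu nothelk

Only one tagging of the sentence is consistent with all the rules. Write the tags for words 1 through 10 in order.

Adv Noun Adv Noun Noun Verb Det Noun Verb Noun

Candidates per position — 1:vikushoun {Verb,Adv}; 2:toitee {Det,Noun}; 3:vikushoun {Verb,Adv}; 4:toitee {Det,Noun}; 5:zaigrau {Noun}; 6:thiasksnu {Verb}; 7:ziatbont {Det}; 8:zaigrau {Noun}; 9:thiasksnu {Verb}; 10:nothelk {Noun}.
Position 1: tagging it Verb would leave rule 3 unsatisfiable, so it must be Adv.
Position 2: tagging it Det would leave rule 1 unsatisfiable, so it must be Noun.
Position 3: tagging it Verb would leave rule 3 unsatisfiable, so it must be Adv.
Position 4: tagging it Det would leave rule 1 unsatisfiable, so it must be Noun.
The unique satisfying tagging is: Adv Noun Adv Noun Noun Verb Det Noun Verb Noun.
Rule-by-rule: rule 1 ok; rule 2 ok; rule 3 ok.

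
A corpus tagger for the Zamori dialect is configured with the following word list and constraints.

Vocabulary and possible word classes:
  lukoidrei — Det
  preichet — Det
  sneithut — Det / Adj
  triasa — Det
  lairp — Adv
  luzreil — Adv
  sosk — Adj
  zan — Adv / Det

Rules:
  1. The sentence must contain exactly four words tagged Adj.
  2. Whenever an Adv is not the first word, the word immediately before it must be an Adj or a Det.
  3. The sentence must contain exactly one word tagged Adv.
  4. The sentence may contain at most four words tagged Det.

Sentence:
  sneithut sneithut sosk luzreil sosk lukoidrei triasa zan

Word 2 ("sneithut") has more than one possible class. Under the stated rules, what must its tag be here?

Candidates per position — 1:sneithut {Det,Adj}; 2:sneithut {Det,Adj}; 3:sosk {Adj}; 4:luzreil {Adv}; 5:sosk {Adj}; 6:lukoidrei {Det}; 7:triasa {Det}; 8:zan {Adv,Det}.
Position 1: Det is ruled out by rule 1; that leaves Adj.
Position 2: Det is ruled out by rule 1; that leaves Adj.
Position 8: Adv is ruled out by rule 3; that leaves Det.
The only consistent sequence is: Adj Adj Adj Adv Adj Det Det Det.
Rule-by-rule: rule 1 ok; rule 2 ok; rule 3 ok; rule 4 ok.

Adj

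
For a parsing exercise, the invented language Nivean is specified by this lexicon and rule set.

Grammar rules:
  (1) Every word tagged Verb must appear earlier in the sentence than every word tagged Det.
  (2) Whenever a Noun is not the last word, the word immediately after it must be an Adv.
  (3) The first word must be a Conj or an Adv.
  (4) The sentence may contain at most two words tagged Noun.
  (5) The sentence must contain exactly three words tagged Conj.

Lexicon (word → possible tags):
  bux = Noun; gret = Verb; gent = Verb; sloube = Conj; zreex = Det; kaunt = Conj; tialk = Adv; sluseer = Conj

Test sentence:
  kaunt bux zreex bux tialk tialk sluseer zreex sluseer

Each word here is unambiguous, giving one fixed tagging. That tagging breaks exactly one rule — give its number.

Fixed tagging: Conj Noun Det Noun Adv Adv Conj Det Conj.
Checking each rule: R1 pass, R2 fail, R3 pass, R4 pass, R5 pass.
Only rule 2 fails.

2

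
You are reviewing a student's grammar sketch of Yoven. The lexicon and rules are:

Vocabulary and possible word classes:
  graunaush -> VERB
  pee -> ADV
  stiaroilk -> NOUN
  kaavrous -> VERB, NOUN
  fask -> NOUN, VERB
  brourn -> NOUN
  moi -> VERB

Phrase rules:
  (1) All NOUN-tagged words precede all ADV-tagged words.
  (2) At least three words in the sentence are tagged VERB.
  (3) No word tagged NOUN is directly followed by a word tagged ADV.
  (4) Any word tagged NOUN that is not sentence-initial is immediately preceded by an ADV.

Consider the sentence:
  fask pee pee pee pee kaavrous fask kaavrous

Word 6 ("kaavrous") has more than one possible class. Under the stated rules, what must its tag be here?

Candidates per position — 1:fask {NOUN,VERB}; 2:pee {ADV}; 3:pee {ADV}; 4:pee {ADV}; 5:pee {ADV}; 6:kaavrous {VERB,NOUN}; 7:fask {NOUN,VERB}; 8:kaavrous {VERB,NOUN}.
Word 1 cannot be NOUN — rule 3 would then fail for every completion. It is VERB.
Word 6 cannot be NOUN — rule 1 would then fail for every completion. It is VERB.
Word 7 cannot be NOUN — rule 1 would then fail for every completion. It is VERB.
Word 8 cannot be NOUN — rule 1 would then fail for every completion. It is VERB.
The only consistent sequence is: VERB ADV ADV ADV ADV VERB VERB VERB.
Check: rule 1 ok; rule 2 ok; rule 3 ok; rule 4 ok.

VERB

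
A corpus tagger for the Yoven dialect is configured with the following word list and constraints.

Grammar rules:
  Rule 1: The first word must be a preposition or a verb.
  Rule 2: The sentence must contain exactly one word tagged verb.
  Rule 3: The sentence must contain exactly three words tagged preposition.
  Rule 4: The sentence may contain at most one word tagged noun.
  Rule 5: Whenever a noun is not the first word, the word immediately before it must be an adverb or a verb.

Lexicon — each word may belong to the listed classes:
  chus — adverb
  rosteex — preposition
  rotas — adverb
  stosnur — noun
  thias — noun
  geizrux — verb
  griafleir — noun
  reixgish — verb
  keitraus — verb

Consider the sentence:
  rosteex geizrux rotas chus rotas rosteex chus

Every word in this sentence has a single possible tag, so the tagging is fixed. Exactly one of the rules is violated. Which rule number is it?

Fixed tagging: preposition verb adverb adverb adverb preposition adverb.
Applying the rules: R1 pass, R2 pass, R3 fail, R4 pass, R5 pass.
Only rule 3 fails.

3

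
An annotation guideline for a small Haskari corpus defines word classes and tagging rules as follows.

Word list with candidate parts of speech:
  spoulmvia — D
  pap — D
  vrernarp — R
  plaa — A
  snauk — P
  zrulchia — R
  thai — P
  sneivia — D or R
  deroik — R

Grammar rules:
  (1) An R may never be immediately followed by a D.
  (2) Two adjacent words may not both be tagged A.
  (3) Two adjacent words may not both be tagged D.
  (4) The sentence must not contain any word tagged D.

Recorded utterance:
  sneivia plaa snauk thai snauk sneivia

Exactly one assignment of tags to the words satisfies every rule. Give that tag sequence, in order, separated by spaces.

R A P P P R

Candidates per position — 1:sneivia {D,R}; 2:plaa {A}; 3:snauk {P}; 4:thai {P}; 5:snauk {P}; 6:sneivia {D,R}.
Word 1 cannot be D — rule 4 would then fail for every completion. It is R.
Word 6 cannot be D — rule 4 would then fail for every completion. It is R.
The unique satisfying tagging is: R A P P P R.
Rule-by-rule: rule 1 ✓; rule 2 ✓; rule 3 ✓; rule 4 ✓.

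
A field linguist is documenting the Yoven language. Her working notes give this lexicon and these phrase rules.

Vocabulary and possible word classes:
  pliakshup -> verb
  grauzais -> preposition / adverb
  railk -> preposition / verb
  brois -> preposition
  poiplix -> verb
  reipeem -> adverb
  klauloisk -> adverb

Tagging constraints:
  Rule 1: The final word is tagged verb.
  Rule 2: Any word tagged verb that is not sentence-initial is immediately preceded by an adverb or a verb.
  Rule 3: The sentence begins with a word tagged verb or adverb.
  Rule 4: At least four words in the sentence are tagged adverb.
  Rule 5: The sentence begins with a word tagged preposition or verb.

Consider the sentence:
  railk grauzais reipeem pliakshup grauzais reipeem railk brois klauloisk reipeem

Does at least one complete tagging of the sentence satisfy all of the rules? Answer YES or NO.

NO

Candidates per position — 1:railk {preposition,verb}; 2:grauzais {preposition,adverb}; 3:reipeem {adverb}; 4:pliakshup {verb}; 5:grauzais {preposition,adverb}; 6:reipeem {adverb}; 7:railk {preposition,verb}; 8:brois {preposition}; 9:klauloisk {adverb}; 10:reipeem {adverb}.
Rule 1 cannot be satisfied by any choice of tags from the lexicon.
So there is no consistent tagging.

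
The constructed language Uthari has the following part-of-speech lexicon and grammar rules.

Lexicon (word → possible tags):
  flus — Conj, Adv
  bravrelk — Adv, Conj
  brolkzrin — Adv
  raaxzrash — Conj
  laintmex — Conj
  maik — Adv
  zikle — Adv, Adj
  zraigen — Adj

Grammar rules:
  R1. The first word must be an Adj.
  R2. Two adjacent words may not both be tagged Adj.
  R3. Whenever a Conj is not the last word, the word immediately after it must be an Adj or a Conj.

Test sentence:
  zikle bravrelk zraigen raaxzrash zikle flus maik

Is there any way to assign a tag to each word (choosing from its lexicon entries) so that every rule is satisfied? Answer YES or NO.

Candidates per position — 1:zikle {Adv,Adj}; 2:bravrelk {Adv,Conj}; 3:zraigen {Adj}; 4:raaxzrash {Conj}; 5:zikle {Adv,Adj}; 6:flus {Conj,Adv}; 7:maik {Adv}.
One satisfying assignment: Adj Conj Adj Conj Adj Adv Adv.
Check: rule 1 holds; rule 2 holds; rule 3 holds.

YES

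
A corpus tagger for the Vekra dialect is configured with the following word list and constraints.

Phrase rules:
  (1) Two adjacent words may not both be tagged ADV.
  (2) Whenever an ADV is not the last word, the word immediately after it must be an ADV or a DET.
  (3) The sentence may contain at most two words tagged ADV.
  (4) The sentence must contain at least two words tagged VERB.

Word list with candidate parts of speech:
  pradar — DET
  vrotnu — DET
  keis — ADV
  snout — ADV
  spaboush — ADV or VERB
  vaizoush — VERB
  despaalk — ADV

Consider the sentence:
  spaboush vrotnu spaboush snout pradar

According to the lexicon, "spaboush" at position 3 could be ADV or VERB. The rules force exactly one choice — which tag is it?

Candidates per position — 1:spaboush {ADV,VERB}; 2:vrotnu {DET}; 3:spaboush {ADV,VERB}; 4:snout {ADV}; 5:pradar {DET}.
If word 1 were ADV, no tagging could satisfy rule 4; so word 1 is VERB.
If word 3 were ADV, no tagging could satisfy rule 1; so word 3 is VERB.
The unique satisfying tagging is: VERB DET VERB ADV DET.
Rule-by-rule: rule 1 ✓; rule 2 ✓; rule 3 ✓; rule 4 ✓.

VERB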